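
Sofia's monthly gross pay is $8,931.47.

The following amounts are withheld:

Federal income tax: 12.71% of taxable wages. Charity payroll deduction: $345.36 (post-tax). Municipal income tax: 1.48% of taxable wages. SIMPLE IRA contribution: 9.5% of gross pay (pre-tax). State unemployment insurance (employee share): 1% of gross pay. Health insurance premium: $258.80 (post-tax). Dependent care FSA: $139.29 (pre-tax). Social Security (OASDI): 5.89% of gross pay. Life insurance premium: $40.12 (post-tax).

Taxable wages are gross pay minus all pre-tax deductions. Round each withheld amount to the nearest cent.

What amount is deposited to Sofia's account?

$5,556.83

Dependent care FSA: $139.29
SIMPLE IRA contribution: $8,931.47 × 0.095 = $848.49
Pre-tax total = $139.29 + $848.49 = $987.78
Taxable wages = $8,931.47 − $987.78 = $7,943.69
Federal income tax: $7,943.69 × 0.1271 = $1,009.64
Municipal income tax: $7,943.69 × 0.0148 = $117.57
Social Security (OASDI): $8,931.47 × 0.0589 = $526.06
State unemployment insurance (employee share): $8,931.47 × 0.01 = $89.31
Charity payroll deduction: $345.36
Life insurance premium: $40.12
Health insurance premium: $258.80
Total deductions = $139.29 + $848.49 + $1,009.64 + $117.57 + $526.06 + $89.31 + $345.36 + $40.12 + $258.80 = $3,374.64
Net pay = $8,931.47 − $3,374.64 = $5,556.83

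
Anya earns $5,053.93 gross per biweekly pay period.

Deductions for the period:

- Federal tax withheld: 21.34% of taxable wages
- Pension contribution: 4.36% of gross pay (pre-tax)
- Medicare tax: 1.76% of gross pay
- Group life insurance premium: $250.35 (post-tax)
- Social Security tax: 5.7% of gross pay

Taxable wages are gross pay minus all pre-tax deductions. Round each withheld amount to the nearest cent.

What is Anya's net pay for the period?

Pension contribution: $5,053.93 × 0.0436 = $220.35
Taxable wages = $5,053.93 − $220.35 = $4,833.58
Federal tax withheld: $4,833.58 × 0.2134 = $1,031.49
Social Security tax: $5,053.93 × 0.057 = $288.07
Medicare tax: $5,053.93 × 0.0176 = $88.95
Group life insurance premium: $250.35
Total deductions = $220.35 + $1,031.49 + $288.07 + $88.95 + $250.35 = $1,879.21
Net pay = $5,053.93 − $1,879.21 = $3,174.72

$3,174.72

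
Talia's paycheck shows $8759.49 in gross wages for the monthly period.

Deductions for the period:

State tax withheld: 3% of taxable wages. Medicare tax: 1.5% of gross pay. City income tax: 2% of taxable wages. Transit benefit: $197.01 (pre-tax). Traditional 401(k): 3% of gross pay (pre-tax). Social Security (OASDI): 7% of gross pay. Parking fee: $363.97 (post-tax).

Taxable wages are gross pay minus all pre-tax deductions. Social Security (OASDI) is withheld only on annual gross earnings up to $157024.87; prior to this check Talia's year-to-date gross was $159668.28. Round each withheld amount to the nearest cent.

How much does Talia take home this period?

$7389.36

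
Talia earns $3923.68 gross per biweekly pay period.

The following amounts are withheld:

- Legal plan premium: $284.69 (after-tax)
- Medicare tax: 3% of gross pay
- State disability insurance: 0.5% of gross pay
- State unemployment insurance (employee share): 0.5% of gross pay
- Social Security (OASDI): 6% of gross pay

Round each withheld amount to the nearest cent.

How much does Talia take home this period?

State unemployment insurance (employee share): $3923.68 × 0.005 = $19.62
Medicare tax: $3923.68 × 0.03 = $117.71
Social Security (OASDI): $3923.68 × 0.06 = $235.42
State disability insurance: $3923.68 × 0.005 = $19.62
Legal plan premium: $284.69
Total deductions = $19.62 + $117.71 + $235.42 + $19.62 + $284.69 = $677.06
Net pay = $3923.68 − $677.06 = $3246.62

$3246.62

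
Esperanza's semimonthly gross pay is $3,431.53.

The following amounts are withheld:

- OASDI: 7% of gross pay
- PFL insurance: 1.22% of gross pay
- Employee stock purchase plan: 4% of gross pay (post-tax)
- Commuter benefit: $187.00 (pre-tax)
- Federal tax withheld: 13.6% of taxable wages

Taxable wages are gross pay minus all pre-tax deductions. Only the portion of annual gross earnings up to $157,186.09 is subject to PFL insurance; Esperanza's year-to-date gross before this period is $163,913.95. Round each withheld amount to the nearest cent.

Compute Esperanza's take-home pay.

$2,425.80

Commuter benefit: $187.00
Taxable wages = $3,431.53 − $187.00 = $3,244.53
Federal tax withheld: $3,244.53 × 0.136 = $441.26
OASDI: $3,431.53 × 0.07 = $240.21
PFL insurance: annual cap $157,186.09 already reached (YTD $163,913.95), so $0.00
Employee stock purchase plan: $3,431.53 × 0.04 = $137.26
Total deductions = $187.00 + $441.26 + $240.21 + $0.00 + $137.26 = $1,005.73
Net pay = $3,431.53 − $1,005.73 = $2,425.80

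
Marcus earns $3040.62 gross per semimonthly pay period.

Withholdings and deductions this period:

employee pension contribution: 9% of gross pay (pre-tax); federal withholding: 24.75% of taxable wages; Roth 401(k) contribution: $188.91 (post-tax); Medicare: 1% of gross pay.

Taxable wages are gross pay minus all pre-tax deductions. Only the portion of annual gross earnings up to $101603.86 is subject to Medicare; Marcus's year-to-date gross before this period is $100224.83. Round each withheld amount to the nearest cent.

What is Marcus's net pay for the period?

Employee pension contribution: $3040.62 × 0.09 = $273.66
Taxable wages = $3040.62 − $273.66 = $2766.96
Federal withholding: $2766.96 × 0.2475 = $684.82
Medicare: only $101603.86 − $100224.83 = $1379.03 of this check is subject → $1379.03 × 0.01 = $13.79
Roth 401(k) contribution: $188.91
Total deductions = $273.66 + $684.82 + $13.79 + $188.91 = $1161.18
Net pay = $3040.62 − $1161.18 = $1879.44

$1879.44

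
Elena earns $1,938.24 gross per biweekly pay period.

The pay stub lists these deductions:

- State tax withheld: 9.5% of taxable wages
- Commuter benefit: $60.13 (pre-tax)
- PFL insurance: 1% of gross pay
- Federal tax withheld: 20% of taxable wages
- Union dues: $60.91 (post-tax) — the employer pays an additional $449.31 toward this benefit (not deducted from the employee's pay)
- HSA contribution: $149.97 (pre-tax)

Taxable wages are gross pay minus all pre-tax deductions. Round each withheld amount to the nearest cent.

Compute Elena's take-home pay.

$1,138.05

HSA contribution: $149.97
Commuter benefit: $60.13
Pre-tax total = $149.97 + $60.13 = $210.10
Taxable wages = $1,938.24 − $210.10 = $1,728.14
Federal tax withheld: $1,728.14 × 0.2 = $345.63
State tax withheld: $1,728.14 × 0.095 = $164.17
PFL insurance: $1,938.24 × 0.01 = $19.38
Union dues: $60.91
(Employer's $449.31 toward union dues is not withheld from the employee.)
Total deductions = $149.97 + $60.13 + $345.63 + $164.17 + $19.38 + $60.91 = $800.19
Net pay = $1,938.24 − $800.19 = $1,138.05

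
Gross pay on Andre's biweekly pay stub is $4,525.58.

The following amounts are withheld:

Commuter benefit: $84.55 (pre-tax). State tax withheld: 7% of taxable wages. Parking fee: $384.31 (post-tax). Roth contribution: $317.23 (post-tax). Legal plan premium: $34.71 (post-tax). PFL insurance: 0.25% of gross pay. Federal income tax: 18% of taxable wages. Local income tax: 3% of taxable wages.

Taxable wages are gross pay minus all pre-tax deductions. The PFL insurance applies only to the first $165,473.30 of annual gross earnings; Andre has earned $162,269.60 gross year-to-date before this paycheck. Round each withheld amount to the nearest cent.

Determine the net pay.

$2,453.28

Commuter benefit: $84.55
Taxable wages = $4,525.58 − $84.55 = $4,441.03
State tax withheld: $4,441.03 × 0.07 = $310.87
Federal income tax: $4,441.03 × 0.18 = $799.39
Local income tax: $4,441.03 × 0.03 = $133.23
PFL insurance: only $165,473.30 − $162,269.60 = $3,203.70 of this check is subject → $3,203.70 × 0.0025 = $8.01
Legal plan premium: $34.71
Parking fee: $384.31
Roth contribution: $317.23
Total deductions = $84.55 + $310.87 + $799.39 + $133.23 + $8.01 + $34.71 + $384.31 + $317.23 = $2,072.30
Net pay = $4,525.58 − $2,072.30 = $2,453.28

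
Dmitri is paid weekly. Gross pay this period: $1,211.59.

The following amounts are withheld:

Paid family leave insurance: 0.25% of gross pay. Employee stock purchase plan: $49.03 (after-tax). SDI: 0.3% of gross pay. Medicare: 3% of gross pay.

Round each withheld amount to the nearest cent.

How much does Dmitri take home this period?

$1,119.55

SDI: $1,211.59 × 0.003 = $3.63
Medicare: $1,211.59 × 0.03 = $36.35
Paid family leave insurance: $1,211.59 × 0.0025 = $3.03
Employee stock purchase plan: $49.03
Total deductions = $3.63 + $36.35 + $3.03 + $49.03 = $92.04
Net pay = $1,211.59 − $92.04 = $1,119.55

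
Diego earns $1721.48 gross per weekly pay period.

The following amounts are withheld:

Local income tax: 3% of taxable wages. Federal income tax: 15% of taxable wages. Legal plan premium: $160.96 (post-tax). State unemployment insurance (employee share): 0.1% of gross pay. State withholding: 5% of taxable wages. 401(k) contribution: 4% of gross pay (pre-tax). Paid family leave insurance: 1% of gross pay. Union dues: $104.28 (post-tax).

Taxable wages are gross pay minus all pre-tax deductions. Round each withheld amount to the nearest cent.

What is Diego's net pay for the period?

401(k) contribution: $1721.48 × 0.04 = $68.86
Taxable wages = $1721.48 − $68.86 = $1652.62
Local income tax: $1652.62 × 0.03 = $49.58
Federal income tax: $1652.62 × 0.15 = $247.89
State withholding: $1652.62 × 0.05 = $82.63
Paid family leave insurance: $1721.48 × 0.01 = $17.21
State unemployment insurance (employee share): $1721.48 × 0.001 = $1.72
Union dues: $104.28
Legal plan premium: $160.96
Total deductions = $68.86 + $49.58 + $247.89 + $82.63 + $17.21 + $1.72 + $104.28 + $160.96 = $733.13
Net pay = $1721.48 − $733.13 = $988.35

$988.35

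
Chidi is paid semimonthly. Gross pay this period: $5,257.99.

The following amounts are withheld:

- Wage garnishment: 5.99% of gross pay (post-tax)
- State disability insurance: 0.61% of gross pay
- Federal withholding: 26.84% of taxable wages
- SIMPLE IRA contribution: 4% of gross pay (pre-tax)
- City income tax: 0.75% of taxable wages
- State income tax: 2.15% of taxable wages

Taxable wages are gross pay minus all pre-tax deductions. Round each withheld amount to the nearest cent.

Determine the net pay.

$3,199.48

SIMPLE IRA contribution: $5,257.99 × 0.04 = $210.32
Taxable wages = $5,257.99 − $210.32 = $5,047.67
City income tax: $5,047.67 × 0.0075 = $37.86
Federal withholding: $5,047.67 × 0.2684 = $1,354.79
State income tax: $5,047.67 × 0.0215 = $108.52
State disability insurance: $5,257.99 × 0.0061 = $32.07
Wage garnishment: $5,257.99 × 0.0599 = $314.95
Total deductions = $210.32 + $37.86 + $1,354.79 + $108.52 + $32.07 + $314.95 = $2,058.51
Net pay = $5,257.99 − $2,058.51 = $3,199.48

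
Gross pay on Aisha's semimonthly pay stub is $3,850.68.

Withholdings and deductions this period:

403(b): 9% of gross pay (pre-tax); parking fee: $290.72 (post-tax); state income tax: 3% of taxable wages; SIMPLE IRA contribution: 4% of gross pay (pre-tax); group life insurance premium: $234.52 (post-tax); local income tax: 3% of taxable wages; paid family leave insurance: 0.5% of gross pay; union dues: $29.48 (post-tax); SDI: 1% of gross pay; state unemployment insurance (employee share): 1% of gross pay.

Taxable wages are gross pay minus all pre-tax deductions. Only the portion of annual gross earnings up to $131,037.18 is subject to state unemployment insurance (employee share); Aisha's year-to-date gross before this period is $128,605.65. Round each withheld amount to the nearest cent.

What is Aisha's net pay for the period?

$2,512.29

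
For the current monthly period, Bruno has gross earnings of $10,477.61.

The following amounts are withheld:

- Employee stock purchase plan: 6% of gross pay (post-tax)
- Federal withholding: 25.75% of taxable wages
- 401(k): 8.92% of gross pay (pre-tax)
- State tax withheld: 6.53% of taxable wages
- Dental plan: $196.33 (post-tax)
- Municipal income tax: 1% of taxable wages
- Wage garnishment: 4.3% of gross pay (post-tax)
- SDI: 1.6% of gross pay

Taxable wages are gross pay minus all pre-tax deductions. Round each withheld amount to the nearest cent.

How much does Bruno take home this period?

$4,923.92

401(k): $10,477.61 × 0.0892 = $934.60
Taxable wages = $10,477.61 − $934.60 = $9,543.01
Municipal income tax: $9,543.01 × 0.01 = $95.43
State tax withheld: $9,543.01 × 0.0653 = $623.16
Federal withholding: $9,543.01 × 0.2575 = $2,457.33
SDI: $10,477.61 × 0.016 = $167.64
Employee stock purchase plan: $10,477.61 × 0.06 = $628.66
Wage garnishment: $10,477.61 × 0.043 = $450.54
Dental plan: $196.33
Total deductions = $934.60 + $95.43 + $623.16 + $2,457.33 + $167.64 + $628.66 + $450.54 + $196.33 = $5,553.69
Net pay = $10,477.61 − $5,553.69 = $4,923.92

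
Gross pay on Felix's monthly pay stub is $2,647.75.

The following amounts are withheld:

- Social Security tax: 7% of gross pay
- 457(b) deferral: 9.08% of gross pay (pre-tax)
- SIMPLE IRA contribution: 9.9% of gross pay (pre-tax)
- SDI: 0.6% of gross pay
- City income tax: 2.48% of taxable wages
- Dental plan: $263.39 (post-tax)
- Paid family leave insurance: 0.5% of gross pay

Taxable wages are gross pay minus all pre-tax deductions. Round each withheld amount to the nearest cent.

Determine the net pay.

457(b) deferral: $2,647.75 × 0.0908 = $240.42
SIMPLE IRA contribution: $2,647.75 × 0.099 = $262.13
Pre-tax total = $240.42 + $262.13 = $502.55
Taxable wages = $2,647.75 − $502.55 = $2,145.20
City income tax: $2,145.20 × 0.0248 = $53.20
SDI: $2,647.75 × 0.006 = $15.89
Social Security tax: $2,647.75 × 0.07 = $185.34
Paid family leave insurance: $2,647.75 × 0.005 = $13.24
Dental plan: $263.39
Total deductions = $240.42 + $262.13 + $53.20 + $15.89 + $185.34 + $13.24 + $263.39 = $1,033.61
Net pay = $2,647.75 − $1,033.61 = $1,614.14

$1,614.14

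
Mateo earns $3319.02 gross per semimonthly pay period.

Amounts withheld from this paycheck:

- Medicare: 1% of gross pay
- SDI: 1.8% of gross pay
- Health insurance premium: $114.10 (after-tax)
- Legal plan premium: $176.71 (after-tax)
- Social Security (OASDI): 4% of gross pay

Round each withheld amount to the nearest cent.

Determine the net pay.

SDI: $3319.02 × 0.018 = $59.74
Medicare: $3319.02 × 0.01 = $33.19
Social Security (OASDI): $3319.02 × 0.04 = $132.76
Health insurance premium: $114.10
Legal plan premium: $176.71
Total deductions = $59.74 + $33.19 + $132.76 + $114.10 + $176.71 = $516.50
Net pay = $3319.02 − $516.50 = $2802.52

$2802.52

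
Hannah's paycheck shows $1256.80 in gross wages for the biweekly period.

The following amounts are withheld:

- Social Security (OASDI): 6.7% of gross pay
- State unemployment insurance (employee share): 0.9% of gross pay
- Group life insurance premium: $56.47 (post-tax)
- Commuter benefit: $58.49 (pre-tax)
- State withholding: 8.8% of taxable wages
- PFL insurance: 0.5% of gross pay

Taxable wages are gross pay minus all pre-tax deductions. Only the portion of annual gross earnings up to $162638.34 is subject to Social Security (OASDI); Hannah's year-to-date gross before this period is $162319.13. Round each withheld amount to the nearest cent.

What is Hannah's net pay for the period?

$997.41

Commuter benefit: $58.49
Taxable wages = $1256.80 − $58.49 = $1198.31
State withholding: $1198.31 × 0.088 = $105.45
State unemployment insurance (employee share): $1256.80 × 0.009 = $11.31
PFL insurance: $1256.80 × 0.005 = $6.28
Social Security (OASDI): only $162638.34 − $162319.13 = $319.21 of this check is subject → $319.21 × 0.067 = $21.39
Group life insurance premium: $56.47
Total deductions = $58.49 + $105.45 + $11.31 + $6.28 + $21.39 + $56.47 = $259.39
Net pay = $1256.80 − $259.39 = $997.41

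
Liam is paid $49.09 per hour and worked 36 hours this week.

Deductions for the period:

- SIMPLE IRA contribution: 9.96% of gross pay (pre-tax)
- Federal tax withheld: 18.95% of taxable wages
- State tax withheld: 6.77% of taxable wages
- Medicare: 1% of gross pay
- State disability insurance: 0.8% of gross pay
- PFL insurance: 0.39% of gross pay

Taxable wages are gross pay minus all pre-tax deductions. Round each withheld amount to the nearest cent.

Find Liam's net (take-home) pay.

Gross pay: 36 × $49.09 = $1,767.24
SIMPLE IRA contribution: $1,767.24 × 0.0996 = $176.02
Taxable wages = $1,767.24 − $176.02 = $1,591.22
Federal tax withheld: $1,591.22 × 0.1895 = $301.54
State tax withheld: $1,591.22 × 0.0677 = $107.73
PFL insurance: $1,767.24 × 0.0039 = $6.89
State disability insurance: $1,767.24 × 0.008 = $14.14
Medicare: $1,767.24 × 0.01 = $17.67
Total deductions = $176.02 + $301.54 + $107.73 + $6.89 + $14.14 + $17.67 = $623.99
Net pay = $1,767.24 − $623.99 = $1,143.25

$1,143.25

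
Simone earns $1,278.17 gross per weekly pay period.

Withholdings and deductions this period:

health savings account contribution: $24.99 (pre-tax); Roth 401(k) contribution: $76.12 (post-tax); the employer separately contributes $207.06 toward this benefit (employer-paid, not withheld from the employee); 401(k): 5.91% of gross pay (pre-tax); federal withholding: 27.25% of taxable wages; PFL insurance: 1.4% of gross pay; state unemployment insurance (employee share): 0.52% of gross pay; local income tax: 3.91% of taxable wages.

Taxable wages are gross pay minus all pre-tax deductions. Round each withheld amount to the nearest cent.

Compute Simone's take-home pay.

401(k): $1,278.17 × 0.0591 = $75.54
Health savings account contribution: $24.99
Pre-tax total = $75.54 + $24.99 = $100.53
Taxable wages = $1,278.17 − $100.53 = $1,177.64
Federal withholding: $1,177.64 × 0.2725 = $320.91
Local income tax: $1,177.64 × 0.0391 = $46.05
State unemployment insurance (employee share): $1,278.17 × 0.0052 = $6.65
PFL insurance: $1,278.17 × 0.014 = $17.89
Roth 401(k) contribution: $76.12
(Employer's $207.06 toward Roth 401(k) contribution is not withheld from the employee.)
Total deductions = $75.54 + $24.99 + $320.91 + $46.05 + $6.65 + $17.89 + $76.12 = $568.15
Net pay = $1,278.17 − $568.15 = $710.02

$710.02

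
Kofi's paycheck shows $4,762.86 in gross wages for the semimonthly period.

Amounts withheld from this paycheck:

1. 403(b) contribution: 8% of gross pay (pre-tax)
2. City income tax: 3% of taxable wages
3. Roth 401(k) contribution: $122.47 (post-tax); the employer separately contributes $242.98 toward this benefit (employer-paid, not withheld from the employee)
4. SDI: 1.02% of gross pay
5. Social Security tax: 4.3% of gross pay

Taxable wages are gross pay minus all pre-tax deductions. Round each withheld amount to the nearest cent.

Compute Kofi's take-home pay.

403(b) contribution: $4,762.86 × 0.08 = $381.03
Taxable wages = $4,762.86 − $381.03 = $4,381.83
City income tax: $4,381.83 × 0.03 = $131.45
SDI: $4,762.86 × 0.0102 = $48.58
Social Security tax: $4,762.86 × 0.043 = $204.80
Roth 401(k) contribution: $122.47
(Employer's $242.98 toward Roth 401(k) contribution is not withheld from the employee.)
Total deductions = $381.03 + $131.45 + $48.58 + $204.80 + $122.47 = $888.33
Net pay = $4,762.86 − $888.33 = $3,874.53

$3,874.53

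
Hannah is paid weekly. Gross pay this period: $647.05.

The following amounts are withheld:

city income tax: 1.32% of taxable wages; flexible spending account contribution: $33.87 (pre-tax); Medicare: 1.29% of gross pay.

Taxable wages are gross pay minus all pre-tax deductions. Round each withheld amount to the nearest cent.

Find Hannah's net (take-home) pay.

$596.74

Flexible spending account contribution: $33.87
Taxable wages = $647.05 − $33.87 = $613.18
City income tax: $613.18 × 0.0132 = $8.09
Medicare: $647.05 × 0.0129 = $8.35
Total deductions = $33.87 + $8.09 + $8.35 = $50.31
Net pay = $647.05 − $50.31 = $596.74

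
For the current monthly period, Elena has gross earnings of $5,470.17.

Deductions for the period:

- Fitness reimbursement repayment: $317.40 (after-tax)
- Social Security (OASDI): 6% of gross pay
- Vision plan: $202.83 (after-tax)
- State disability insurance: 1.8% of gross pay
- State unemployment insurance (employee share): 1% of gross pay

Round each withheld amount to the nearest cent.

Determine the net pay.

$4,468.57

State unemployment insurance (employee share): $5,470.17 × 0.01 = $54.70
State disability insurance: $5,470.17 × 0.018 = $98.46
Social Security (OASDI): $5,470.17 × 0.06 = $328.21
Fitness reimbursement repayment: $317.40
Vision plan: $202.83
Total deductions = $54.70 + $98.46 + $328.21 + $317.40 + $202.83 = $1,001.60
Net pay = $5,470.17 − $1,001.60 = $4,468.57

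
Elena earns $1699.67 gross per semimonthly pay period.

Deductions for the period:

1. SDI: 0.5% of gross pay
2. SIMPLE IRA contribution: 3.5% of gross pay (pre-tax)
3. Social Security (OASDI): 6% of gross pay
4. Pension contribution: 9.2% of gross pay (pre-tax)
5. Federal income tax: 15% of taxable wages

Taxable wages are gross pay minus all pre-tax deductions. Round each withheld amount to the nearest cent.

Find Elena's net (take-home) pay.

$1150.76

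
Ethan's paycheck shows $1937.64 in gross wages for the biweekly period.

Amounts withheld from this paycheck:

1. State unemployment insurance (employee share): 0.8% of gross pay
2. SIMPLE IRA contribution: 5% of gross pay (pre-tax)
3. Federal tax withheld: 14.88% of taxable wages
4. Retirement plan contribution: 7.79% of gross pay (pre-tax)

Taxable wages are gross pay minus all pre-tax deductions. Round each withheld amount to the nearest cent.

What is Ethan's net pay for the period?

Retirement plan contribution: $1937.64 × 0.0779 = $150.94
SIMPLE IRA contribution: $1937.64 × 0.05 = $96.88
Pre-tax total = $150.94 + $96.88 = $247.82
Taxable wages = $1937.64 − $247.82 = $1689.82
Federal tax withheld: $1689.82 × 0.1488 = $251.45
State unemployment insurance (employee share): $1937.64 × 0.008 = $15.50
Total deductions = $150.94 + $96.88 + $251.45 + $15.50 = $514.77
Net pay = $1937.64 − $514.77 = $1422.87

$1422.87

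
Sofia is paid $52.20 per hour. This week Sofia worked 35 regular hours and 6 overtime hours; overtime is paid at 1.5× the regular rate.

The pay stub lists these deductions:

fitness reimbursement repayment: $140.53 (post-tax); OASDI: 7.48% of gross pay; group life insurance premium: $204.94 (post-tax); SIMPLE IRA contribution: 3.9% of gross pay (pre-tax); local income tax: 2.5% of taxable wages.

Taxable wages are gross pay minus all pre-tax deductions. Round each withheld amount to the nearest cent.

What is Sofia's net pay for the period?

$1,634.77

Regular pay: 35 × $52.20 = $1,827.00
Overtime pay: 6 × $52.20 × 1.5 = $469.80
Gross pay = $1,827.00 + $469.80 = $2,296.80
SIMPLE IRA contribution: $2,296.80 × 0.039 = $89.58
Taxable wages = $2,296.80 − $89.58 = $2,207.22
Local income tax: $2,207.22 × 0.025 = $55.18
OASDI: $2,296.80 × 0.0748 = $171.80
Group life insurance premium: $204.94
Fitness reimbursement repayment: $140.53
Total deductions = $89.58 + $55.18 + $171.80 + $204.94 + $140.53 = $662.03
Net pay = $2,296.80 − $662.03 = $1,634.77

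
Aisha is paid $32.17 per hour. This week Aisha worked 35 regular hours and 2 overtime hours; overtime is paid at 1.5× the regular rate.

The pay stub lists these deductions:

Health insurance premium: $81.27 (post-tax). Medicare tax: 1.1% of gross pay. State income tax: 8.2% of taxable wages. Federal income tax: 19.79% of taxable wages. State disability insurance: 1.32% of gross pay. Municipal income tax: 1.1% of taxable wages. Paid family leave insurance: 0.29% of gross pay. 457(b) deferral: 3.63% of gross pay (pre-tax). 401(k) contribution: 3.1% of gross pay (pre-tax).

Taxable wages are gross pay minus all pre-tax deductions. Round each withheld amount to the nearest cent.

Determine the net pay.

Regular pay: 35 × $32.17 = $1,125.95
Overtime pay: 2 × $32.17 × 1.5 = $96.51
Gross pay = $1,125.95 + $96.51 = $1,222.46
401(k) contribution: $1,222.46 × 0.031 = $37.90
457(b) deferral: $1,222.46 × 0.0363 = $44.38
Pre-tax total = $37.90 + $44.38 = $82.28
Taxable wages = $1,222.46 − $82.28 = $1,140.18
Federal income tax: $1,140.18 × 0.1979 = $225.64
State income tax: $1,140.18 × 0.082 = $93.49
Municipal income tax: $1,140.18 × 0.011 = $12.54
Paid family leave insurance: $1,222.46 × 0.0029 = $3.55
Medicare tax: $1,222.46 × 0.011 = $13.45
State disability insurance: $1,222.46 × 0.0132 = $16.14
Health insurance premium: $81.27
Total deductions = $37.90 + $44.38 + $225.64 + $93.49 + $12.54 + $3.55 + $13.45 + $16.14 + $81.27 = $528.36
Net pay = $1,222.46 − $528.36 = $694.10

$694.10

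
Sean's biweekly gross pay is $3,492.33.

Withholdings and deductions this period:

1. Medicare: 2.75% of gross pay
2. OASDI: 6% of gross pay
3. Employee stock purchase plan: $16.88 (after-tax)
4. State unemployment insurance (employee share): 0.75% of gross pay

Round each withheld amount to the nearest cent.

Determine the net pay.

$3,143.68

OASDI: $3,492.33 × 0.06 = $209.54
Medicare: $3,492.33 × 0.0275 = $96.04
State unemployment insurance (employee share): $3,492.33 × 0.0075 = $26.19
Employee stock purchase plan: $16.88
Total deductions = $209.54 + $96.04 + $26.19 + $16.88 = $348.65
Net pay = $3,492.33 − $348.65 = $3,143.68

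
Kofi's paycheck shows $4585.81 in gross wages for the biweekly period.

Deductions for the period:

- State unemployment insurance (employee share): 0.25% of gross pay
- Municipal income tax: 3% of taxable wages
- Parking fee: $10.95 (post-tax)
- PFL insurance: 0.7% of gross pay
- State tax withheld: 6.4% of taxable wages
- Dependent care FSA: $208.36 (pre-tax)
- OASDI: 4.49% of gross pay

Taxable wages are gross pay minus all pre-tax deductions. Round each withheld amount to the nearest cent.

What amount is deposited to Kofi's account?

Dependent care FSA: $208.36
Taxable wages = $4585.81 − $208.36 = $4377.45
State tax withheld: $4377.45 × 0.064 = $280.16
Municipal income tax: $4377.45 × 0.03 = $131.32
State unemployment insurance (employee share): $4585.81 × 0.0025 = $11.46
OASDI: $4585.81 × 0.0449 = $205.90
PFL insurance: $4585.81 × 0.007 = $32.10
Parking fee: $10.95
Total deductions = $208.36 + $280.16 + $131.32 + $11.46 + $205.90 + $32.10 + $10.95 = $880.25
Net pay = $4585.81 − $880.25 = $3705.56

$3705.56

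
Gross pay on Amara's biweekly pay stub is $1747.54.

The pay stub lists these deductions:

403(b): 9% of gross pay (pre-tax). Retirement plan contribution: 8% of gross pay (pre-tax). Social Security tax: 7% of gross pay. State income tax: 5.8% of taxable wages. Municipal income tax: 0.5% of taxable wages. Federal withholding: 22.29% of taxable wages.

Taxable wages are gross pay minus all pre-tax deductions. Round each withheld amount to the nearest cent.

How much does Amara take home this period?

Retirement plan contribution: $1747.54 × 0.08 = $139.80
403(b): $1747.54 × 0.09 = $157.28
Pre-tax total = $139.80 + $157.28 = $297.08
Taxable wages = $1747.54 − $297.08 = $1450.46
Federal withholding: $1450.46 × 0.2229 = $323.31
State income tax: $1450.46 × 0.058 = $84.13
Municipal income tax: $1450.46 × 0.005 = $7.25
Social Security tax: $1747.54 × 0.07 = $122.33
Total deductions = $139.80 + $157.28 + $323.31 + $84.13 + $7.25 + $122.33 = $834.10
Net pay = $1747.54 − $834.10 = $913.44

$913.44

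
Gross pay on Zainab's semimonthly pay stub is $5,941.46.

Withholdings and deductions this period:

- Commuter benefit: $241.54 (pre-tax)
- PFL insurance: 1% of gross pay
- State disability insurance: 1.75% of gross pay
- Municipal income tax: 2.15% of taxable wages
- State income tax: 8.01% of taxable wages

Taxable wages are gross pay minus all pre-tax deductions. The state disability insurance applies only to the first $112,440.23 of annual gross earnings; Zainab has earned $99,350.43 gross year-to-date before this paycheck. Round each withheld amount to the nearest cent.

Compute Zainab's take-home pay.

Commuter benefit: $241.54
Taxable wages = $5,941.46 − $241.54 = $5,699.92
Municipal income tax: $5,699.92 × 0.0215 = $122.55
State income tax: $5,699.92 × 0.0801 = $456.56
PFL insurance: $5,941.46 × 0.01 = $59.41
State disability insurance: cap not yet reached, full $5,941.46 is subject → $5,941.46 × 0.0175 = $103.98
Total deductions = $241.54 + $122.55 + $456.56 + $59.41 + $103.98 = $984.04
Net pay = $5,941.46 − $984.04 = $4,957.42

$4,957.42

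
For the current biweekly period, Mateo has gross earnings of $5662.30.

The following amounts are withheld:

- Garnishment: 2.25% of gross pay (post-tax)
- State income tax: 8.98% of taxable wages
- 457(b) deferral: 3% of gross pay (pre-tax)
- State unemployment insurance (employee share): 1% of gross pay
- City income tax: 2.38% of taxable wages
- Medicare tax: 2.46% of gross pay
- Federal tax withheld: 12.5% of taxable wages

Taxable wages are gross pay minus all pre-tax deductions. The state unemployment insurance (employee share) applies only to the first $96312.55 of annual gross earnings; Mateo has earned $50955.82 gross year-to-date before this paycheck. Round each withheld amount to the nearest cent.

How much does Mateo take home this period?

457(b) deferral: $5662.30 × 0.03 = $169.87
Taxable wages = $5662.30 − $169.87 = $5492.43
City income tax: $5492.43 × 0.0238 = $130.72
State income tax: $5492.43 × 0.0898 = $493.22
Federal tax withheld: $5492.43 × 0.125 = $686.55
State unemployment insurance (employee share): cap not yet reached, full $5662.30 is subject → $5662.30 × 0.01 = $56.62
Medicare tax: $5662.30 × 0.0246 = $139.29
Garnishment: $5662.30 × 0.0225 = $127.40
Total deductions = $169.87 + $130.72 + $493.22 + $686.55 + $56.62 + $139.29 + $127.40 = $1803.67
Net pay = $5662.30 − $1803.67 = $3858.63

$3858.63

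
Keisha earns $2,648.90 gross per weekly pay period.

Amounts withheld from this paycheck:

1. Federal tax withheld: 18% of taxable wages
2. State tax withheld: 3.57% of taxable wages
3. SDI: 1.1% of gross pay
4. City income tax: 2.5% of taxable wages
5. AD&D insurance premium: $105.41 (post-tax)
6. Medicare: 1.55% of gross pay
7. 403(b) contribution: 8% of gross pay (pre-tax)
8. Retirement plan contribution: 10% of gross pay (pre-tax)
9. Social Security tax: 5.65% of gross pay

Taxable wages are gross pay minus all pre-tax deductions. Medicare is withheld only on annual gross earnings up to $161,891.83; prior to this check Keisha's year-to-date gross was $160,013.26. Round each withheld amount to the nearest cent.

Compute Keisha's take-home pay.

403(b) contribution: $2,648.90 × 0.08 = $211.91
Retirement plan contribution: $2,648.90 × 0.1 = $264.89
Pre-tax total = $211.91 + $264.89 = $476.80
Taxable wages = $2,648.90 − $476.80 = $2,172.10
City income tax: $2,172.10 × 0.025 = $54.30
Federal tax withheld: $2,172.10 × 0.18 = $390.98
State tax withheld: $2,172.10 × 0.0357 = $77.54
Medicare: only $161,891.83 − $160,013.26 = $1,878.57 of this check is subject → $1,878.57 × 0.0155 = $29.12
SDI: $2,648.90 × 0.011 = $29.14
Social Security tax: $2,648.90 × 0.0565 = $149.66
AD&D insurance premium: $105.41
Total deductions = $211.91 + $264.89 + $54.30 + $390.98 + $77.54 + $29.12 + $29.14 + $149.66 + $105.41 = $1,312.95
Net pay = $2,648.90 − $1,312.95 = $1,335.95

$1,335.95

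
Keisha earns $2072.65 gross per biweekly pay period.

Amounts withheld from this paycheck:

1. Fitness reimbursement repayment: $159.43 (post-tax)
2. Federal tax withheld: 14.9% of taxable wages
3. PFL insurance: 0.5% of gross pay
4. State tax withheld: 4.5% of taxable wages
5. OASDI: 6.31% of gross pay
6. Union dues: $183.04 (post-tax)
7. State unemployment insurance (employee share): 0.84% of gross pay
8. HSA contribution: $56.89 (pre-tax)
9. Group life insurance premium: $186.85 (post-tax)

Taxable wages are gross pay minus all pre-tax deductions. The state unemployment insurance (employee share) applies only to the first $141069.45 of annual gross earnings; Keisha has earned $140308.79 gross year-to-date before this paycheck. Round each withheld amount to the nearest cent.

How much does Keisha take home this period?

HSA contribution: $56.89
Taxable wages = $2072.65 − $56.89 = $2015.76
State tax withheld: $2015.76 × 0.045 = $90.71
Federal tax withheld: $2015.76 × 0.149 = $300.35
OASDI: $2072.65 × 0.0631 = $130.78
PFL insurance: $2072.65 × 0.005 = $10.36
State unemployment insurance (employee share): only $141069.45 − $140308.79 = $760.66 of this check is subject → $760.66 × 0.0084 = $6.39
Union dues: $183.04
Fitness reimbursement repayment: $159.43
Group life insurance premium: $186.85
Total deductions = $56.89 + $90.71 + $300.35 + $130.78 + $10.36 + $6.39 + $183.04 + $159.43 + $186.85 = $1124.80
Net pay = $2072.65 − $1124.80 = $947.85

$947.85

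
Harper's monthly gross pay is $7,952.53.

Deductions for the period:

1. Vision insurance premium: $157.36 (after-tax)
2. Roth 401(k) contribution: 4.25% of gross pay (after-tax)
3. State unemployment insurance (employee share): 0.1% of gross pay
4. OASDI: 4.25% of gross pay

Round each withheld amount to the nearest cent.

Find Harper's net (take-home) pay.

State unemployment insurance (employee share): $7,952.53 × 0.001 = $7.95
OASDI: $7,952.53 × 0.0425 = $337.98
Roth 401(k) contribution: $7,952.53 × 0.0425 = $337.98
Vision insurance premium: $157.36
Total deductions = $7.95 + $337.98 + $337.98 + $157.36 = $841.27
Net pay = $7,952.53 − $841.27 = $7,111.26

$7,111.26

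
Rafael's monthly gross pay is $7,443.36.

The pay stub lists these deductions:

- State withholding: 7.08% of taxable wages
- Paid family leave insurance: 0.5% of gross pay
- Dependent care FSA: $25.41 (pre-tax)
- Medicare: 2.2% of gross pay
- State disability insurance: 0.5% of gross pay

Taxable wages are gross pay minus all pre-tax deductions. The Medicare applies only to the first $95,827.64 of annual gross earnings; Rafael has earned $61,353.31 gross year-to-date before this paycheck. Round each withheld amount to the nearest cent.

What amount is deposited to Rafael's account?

$6,654.57

Dependent care FSA: $25.41
Taxable wages = $7,443.36 − $25.41 = $7,417.95
State withholding: $7,417.95 × 0.0708 = $525.19
Medicare: cap not yet reached, full $7,443.36 is subject → $7,443.36 × 0.022 = $163.75
State disability insurance: $7,443.36 × 0.005 = $37.22
Paid family leave insurance: $7,443.36 × 0.005 = $37.22
Total deductions = $25.41 + $525.19 + $163.75 + $37.22 + $37.22 = $788.79
Net pay = $7,443.36 − $788.79 = $6,654.57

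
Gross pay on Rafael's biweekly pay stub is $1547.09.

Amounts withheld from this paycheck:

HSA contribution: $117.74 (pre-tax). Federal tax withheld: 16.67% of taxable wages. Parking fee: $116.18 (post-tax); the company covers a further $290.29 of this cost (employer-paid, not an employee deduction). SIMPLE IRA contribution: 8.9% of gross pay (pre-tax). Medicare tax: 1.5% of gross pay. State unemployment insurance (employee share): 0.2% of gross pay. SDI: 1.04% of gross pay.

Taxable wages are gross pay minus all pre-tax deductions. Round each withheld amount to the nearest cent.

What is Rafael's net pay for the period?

$917.77

HSA contribution: $117.74
SIMPLE IRA contribution: $1547.09 × 0.089 = $137.69
Pre-tax total = $117.74 + $137.69 = $255.43
Taxable wages = $1547.09 − $255.43 = $1291.66
Federal tax withheld: $1291.66 × 0.1667 = $215.32
State unemployment insurance (employee share): $1547.09 × 0.002 = $3.09
Medicare tax: $1547.09 × 0.015 = $23.21
SDI: $1547.09 × 0.0104 = $16.09
Parking fee: $116.18
(Employer's $290.29 toward parking fee is not withheld from the employee.)
Total deductions = $117.74 + $137.69 + $215.32 + $3.09 + $23.21 + $16.09 + $116.18 = $629.32
Net pay = $1547.09 − $629.32 = $917.77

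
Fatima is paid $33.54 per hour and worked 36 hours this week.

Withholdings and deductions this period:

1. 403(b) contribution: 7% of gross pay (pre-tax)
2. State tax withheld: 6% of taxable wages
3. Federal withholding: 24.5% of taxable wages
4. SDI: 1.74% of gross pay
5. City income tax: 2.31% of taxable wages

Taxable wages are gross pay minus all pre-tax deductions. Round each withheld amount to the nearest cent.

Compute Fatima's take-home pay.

$733.47

Gross pay: 36 × $33.54 = $1,207.44
403(b) contribution: $1,207.44 × 0.07 = $84.52
Taxable wages = $1,207.44 − $84.52 = $1,122.92
Federal withholding: $1,122.92 × 0.245 = $275.12
State tax withheld: $1,122.92 × 0.06 = $67.38
City income tax: $1,122.92 × 0.0231 = $25.94
SDI: $1,207.44 × 0.0174 = $21.01
Total deductions = $84.52 + $275.12 + $67.38 + $25.94 + $21.01 = $473.97
Net pay = $1,207.44 − $473.97 = $733.47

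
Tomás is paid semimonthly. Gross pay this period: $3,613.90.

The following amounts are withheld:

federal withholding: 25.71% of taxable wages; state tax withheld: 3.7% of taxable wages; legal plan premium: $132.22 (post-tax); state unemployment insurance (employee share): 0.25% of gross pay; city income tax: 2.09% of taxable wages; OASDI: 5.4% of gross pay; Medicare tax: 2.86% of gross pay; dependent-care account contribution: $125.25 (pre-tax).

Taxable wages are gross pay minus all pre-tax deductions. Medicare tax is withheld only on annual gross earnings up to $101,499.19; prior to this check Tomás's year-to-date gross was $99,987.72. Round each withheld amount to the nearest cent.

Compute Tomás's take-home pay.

$2,010.10

Dependent-care account contribution: $125.25
Taxable wages = $3,613.90 − $125.25 = $3,488.65
City income tax: $3,488.65 × 0.0209 = $72.91
State tax withheld: $3,488.65 × 0.037 = $129.08
Federal withholding: $3,488.65 × 0.2571 = $896.93
OASDI: $3,613.90 × 0.054 = $195.15
Medicare tax: only $101,499.19 − $99,987.72 = $1,511.47 of this check is subject → $1,511.47 × 0.0286 = $43.23
State unemployment insurance (employee share): $3,613.90 × 0.0025 = $9.03
Legal plan premium: $132.22
Total deductions = $125.25 + $72.91 + $129.08 + $896.93 + $195.15 + $43.23 + $9.03 + $132.22 = $1,603.80
Net pay = $3,613.90 − $1,603.80 = $2,010.10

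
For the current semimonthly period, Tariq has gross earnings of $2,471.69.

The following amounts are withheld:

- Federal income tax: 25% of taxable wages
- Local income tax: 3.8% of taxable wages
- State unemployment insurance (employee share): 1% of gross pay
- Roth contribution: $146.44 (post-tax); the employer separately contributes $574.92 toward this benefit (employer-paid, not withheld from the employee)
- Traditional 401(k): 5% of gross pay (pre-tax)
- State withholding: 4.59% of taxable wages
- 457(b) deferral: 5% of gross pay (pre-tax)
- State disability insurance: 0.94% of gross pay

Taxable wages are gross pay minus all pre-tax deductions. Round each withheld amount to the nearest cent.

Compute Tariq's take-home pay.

Traditional 401(k): $2,471.69 × 0.05 = $123.58
457(b) deferral: $2,471.69 × 0.05 = $123.58
Pre-tax total = $123.58 + $123.58 = $247.16
Taxable wages = $2,471.69 − $247.16 = $2,224.53
Federal income tax: $2,224.53 × 0.25 = $556.13
Local income tax: $2,224.53 × 0.038 = $84.53
State withholding: $2,224.53 × 0.0459 = $102.11
State disability insurance: $2,471.69 × 0.0094 = $23.23
State unemployment insurance (employee share): $2,471.69 × 0.01 = $24.72
Roth contribution: $146.44
(Employer's $574.92 toward Roth contribution is not withheld from the employee.)
Total deductions = $123.58 + $123.58 + $556.13 + $84.53 + $102.11 + $23.23 + $24.72 + $146.44 = $1,184.32
Net pay = $2,471.69 − $1,184.32 = $1,287.37

$1,287.37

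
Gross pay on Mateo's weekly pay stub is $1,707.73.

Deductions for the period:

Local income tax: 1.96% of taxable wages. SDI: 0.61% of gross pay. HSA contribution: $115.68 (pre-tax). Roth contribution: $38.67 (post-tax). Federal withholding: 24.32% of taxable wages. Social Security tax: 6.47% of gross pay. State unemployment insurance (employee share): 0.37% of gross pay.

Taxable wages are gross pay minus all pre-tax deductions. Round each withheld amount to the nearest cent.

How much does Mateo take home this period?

$1,007.76

HSA contribution: $115.68
Taxable wages = $1,707.73 − $115.68 = $1,592.05
Federal withholding: $1,592.05 × 0.2432 = $387.19
Local income tax: $1,592.05 × 0.0196 = $31.20
SDI: $1,707.73 × 0.0061 = $10.42
Social Security tax: $1,707.73 × 0.0647 = $110.49
State unemployment insurance (employee share): $1,707.73 × 0.0037 = $6.32
Roth contribution: $38.67
Total deductions = $115.68 + $387.19 + $31.20 + $10.42 + $110.49 + $6.32 + $38.67 = $699.97
Net pay = $1,707.73 − $699.97 = $1,007.76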